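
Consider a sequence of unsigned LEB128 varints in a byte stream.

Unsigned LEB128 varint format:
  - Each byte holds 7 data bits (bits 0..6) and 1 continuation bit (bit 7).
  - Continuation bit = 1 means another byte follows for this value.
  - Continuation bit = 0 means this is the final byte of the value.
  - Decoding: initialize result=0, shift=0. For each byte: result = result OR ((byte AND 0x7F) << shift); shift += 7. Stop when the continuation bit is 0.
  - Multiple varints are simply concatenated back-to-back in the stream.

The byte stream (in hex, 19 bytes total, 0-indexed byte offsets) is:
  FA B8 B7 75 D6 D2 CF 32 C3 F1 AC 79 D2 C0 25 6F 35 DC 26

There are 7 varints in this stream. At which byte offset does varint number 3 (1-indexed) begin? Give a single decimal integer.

Answer: 8

Derivation:
  byte[0]=0xFA cont=1 payload=0x7A=122: acc |= 122<<0 -> acc=122 shift=7
  byte[1]=0xB8 cont=1 payload=0x38=56: acc |= 56<<7 -> acc=7290 shift=14
  byte[2]=0xB7 cont=1 payload=0x37=55: acc |= 55<<14 -> acc=908410 shift=21
  byte[3]=0x75 cont=0 payload=0x75=117: acc |= 117<<21 -> acc=246275194 shift=28 [end]
Varint 1: bytes[0:4] = FA B8 B7 75 -> value 246275194 (4 byte(s))
  byte[4]=0xD6 cont=1 payload=0x56=86: acc |= 86<<0 -> acc=86 shift=7
  byte[5]=0xD2 cont=1 payload=0x52=82: acc |= 82<<7 -> acc=10582 shift=14
  byte[6]=0xCF cont=1 payload=0x4F=79: acc |= 79<<14 -> acc=1304918 shift=21
  byte[7]=0x32 cont=0 payload=0x32=50: acc |= 50<<21 -> acc=106162518 shift=28 [end]
Varint 2: bytes[4:8] = D6 D2 CF 32 -> value 106162518 (4 byte(s))
  byte[8]=0xC3 cont=1 payload=0x43=67: acc |= 67<<0 -> acc=67 shift=7
  byte[9]=0xF1 cont=1 payload=0x71=113: acc |= 113<<7 -> acc=14531 shift=14
  byte[10]=0xAC cont=1 payload=0x2C=44: acc |= 44<<14 -> acc=735427 shift=21
  byte[11]=0x79 cont=0 payload=0x79=121: acc |= 121<<21 -> acc=254490819 shift=28 [end]
Varint 3: bytes[8:12] = C3 F1 AC 79 -> value 254490819 (4 byte(s))
  byte[12]=0xD2 cont=1 payload=0x52=82: acc |= 82<<0 -> acc=82 shift=7
  byte[13]=0xC0 cont=1 payload=0x40=64: acc |= 64<<7 -> acc=8274 shift=14
  byte[14]=0x25 cont=0 payload=0x25=37: acc |= 37<<14 -> acc=614482 shift=21 [end]
Varint 4: bytes[12:15] = D2 C0 25 -> value 614482 (3 byte(s))
  byte[15]=0x6F cont=0 payload=0x6F=111: acc |= 111<<0 -> acc=111 shift=7 [end]
Varint 5: bytes[15:16] = 6F -> value 111 (1 byte(s))
  byte[16]=0x35 cont=0 payload=0x35=53: acc |= 53<<0 -> acc=53 shift=7 [end]
Varint 6: bytes[16:17] = 35 -> value 53 (1 byte(s))
  byte[17]=0xDC cont=1 payload=0x5C=92: acc |= 92<<0 -> acc=92 shift=7
  byte[18]=0x26 cont=0 payload=0x26=38: acc |= 38<<7 -> acc=4956 shift=14 [end]
Varint 7: bytes[17:19] = DC 26 -> value 4956 (2 byte(s))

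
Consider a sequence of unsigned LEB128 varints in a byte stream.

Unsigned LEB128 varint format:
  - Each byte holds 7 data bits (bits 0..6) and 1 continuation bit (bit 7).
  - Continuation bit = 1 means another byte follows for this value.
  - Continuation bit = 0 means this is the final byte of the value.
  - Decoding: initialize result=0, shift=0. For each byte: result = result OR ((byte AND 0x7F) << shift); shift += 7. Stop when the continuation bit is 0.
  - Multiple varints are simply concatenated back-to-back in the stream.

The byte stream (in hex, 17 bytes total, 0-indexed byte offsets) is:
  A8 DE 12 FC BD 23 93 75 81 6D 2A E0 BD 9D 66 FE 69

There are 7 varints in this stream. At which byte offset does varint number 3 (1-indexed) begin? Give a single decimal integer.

  byte[0]=0xA8 cont=1 payload=0x28=40: acc |= 40<<0 -> acc=40 shift=7
  byte[1]=0xDE cont=1 payload=0x5E=94: acc |= 94<<7 -> acc=12072 shift=14
  byte[2]=0x12 cont=0 payload=0x12=18: acc |= 18<<14 -> acc=306984 shift=21 [end]
Varint 1: bytes[0:3] = A8 DE 12 -> value 306984 (3 byte(s))
  byte[3]=0xFC cont=1 payload=0x7C=124: acc |= 124<<0 -> acc=124 shift=7
  byte[4]=0xBD cont=1 payload=0x3D=61: acc |= 61<<7 -> acc=7932 shift=14
  byte[5]=0x23 cont=0 payload=0x23=35: acc |= 35<<14 -> acc=581372 shift=21 [end]
Varint 2: bytes[3:6] = FC BD 23 -> value 581372 (3 byte(s))
  byte[6]=0x93 cont=1 payload=0x13=19: acc |= 19<<0 -> acc=19 shift=7
  byte[7]=0x75 cont=0 payload=0x75=117: acc |= 117<<7 -> acc=14995 shift=14 [end]
Varint 3: bytes[6:8] = 93 75 -> value 14995 (2 byte(s))
  byte[8]=0x81 cont=1 payload=0x01=1: acc |= 1<<0 -> acc=1 shift=7
  byte[9]=0x6D cont=0 payload=0x6D=109: acc |= 109<<7 -> acc=13953 shift=14 [end]
Varint 4: bytes[8:10] = 81 6D -> value 13953 (2 byte(s))
  byte[10]=0x2A cont=0 payload=0x2A=42: acc |= 42<<0 -> acc=42 shift=7 [end]
Varint 5: bytes[10:11] = 2A -> value 42 (1 byte(s))
  byte[11]=0xE0 cont=1 payload=0x60=96: acc |= 96<<0 -> acc=96 shift=7
  byte[12]=0xBD cont=1 payload=0x3D=61: acc |= 61<<7 -> acc=7904 shift=14
  byte[13]=0x9D cont=1 payload=0x1D=29: acc |= 29<<14 -> acc=483040 shift=21
  byte[14]=0x66 cont=0 payload=0x66=102: acc |= 102<<21 -> acc=214392544 shift=28 [end]
Varint 6: bytes[11:15] = E0 BD 9D 66 -> value 214392544 (4 byte(s))
  byte[15]=0xFE cont=1 payload=0x7E=126: acc |= 126<<0 -> acc=126 shift=7
  byte[16]=0x69 cont=0 payload=0x69=105: acc |= 105<<7 -> acc=13566 shift=14 [end]
Varint 7: bytes[15:17] = FE 69 -> value 13566 (2 byte(s))

Answer: 6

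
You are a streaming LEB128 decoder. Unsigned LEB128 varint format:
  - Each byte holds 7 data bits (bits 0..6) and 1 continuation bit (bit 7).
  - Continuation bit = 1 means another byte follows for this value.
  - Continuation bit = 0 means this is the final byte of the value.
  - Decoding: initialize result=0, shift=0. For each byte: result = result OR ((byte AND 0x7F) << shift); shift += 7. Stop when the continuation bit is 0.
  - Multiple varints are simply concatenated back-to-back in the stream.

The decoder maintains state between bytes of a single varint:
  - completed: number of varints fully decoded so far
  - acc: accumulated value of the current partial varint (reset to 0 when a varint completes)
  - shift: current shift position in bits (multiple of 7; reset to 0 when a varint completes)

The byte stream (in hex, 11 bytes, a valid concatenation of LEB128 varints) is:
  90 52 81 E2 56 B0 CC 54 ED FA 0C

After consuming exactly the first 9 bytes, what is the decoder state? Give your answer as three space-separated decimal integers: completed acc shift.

Answer: 3 109 7

Derivation:
byte[0]=0x90 cont=1 payload=0x10: acc |= 16<<0 -> completed=0 acc=16 shift=7
byte[1]=0x52 cont=0 payload=0x52: varint #1 complete (value=10512); reset -> completed=1 acc=0 shift=0
byte[2]=0x81 cont=1 payload=0x01: acc |= 1<<0 -> completed=1 acc=1 shift=7
byte[3]=0xE2 cont=1 payload=0x62: acc |= 98<<7 -> completed=1 acc=12545 shift=14
byte[4]=0x56 cont=0 payload=0x56: varint #2 complete (value=1421569); reset -> completed=2 acc=0 shift=0
byte[5]=0xB0 cont=1 payload=0x30: acc |= 48<<0 -> completed=2 acc=48 shift=7
byte[6]=0xCC cont=1 payload=0x4C: acc |= 76<<7 -> completed=2 acc=9776 shift=14
byte[7]=0x54 cont=0 payload=0x54: varint #3 complete (value=1386032); reset -> completed=3 acc=0 shift=0
byte[8]=0xED cont=1 payload=0x6D: acc |= 109<<0 -> completed=3 acc=109 shift=7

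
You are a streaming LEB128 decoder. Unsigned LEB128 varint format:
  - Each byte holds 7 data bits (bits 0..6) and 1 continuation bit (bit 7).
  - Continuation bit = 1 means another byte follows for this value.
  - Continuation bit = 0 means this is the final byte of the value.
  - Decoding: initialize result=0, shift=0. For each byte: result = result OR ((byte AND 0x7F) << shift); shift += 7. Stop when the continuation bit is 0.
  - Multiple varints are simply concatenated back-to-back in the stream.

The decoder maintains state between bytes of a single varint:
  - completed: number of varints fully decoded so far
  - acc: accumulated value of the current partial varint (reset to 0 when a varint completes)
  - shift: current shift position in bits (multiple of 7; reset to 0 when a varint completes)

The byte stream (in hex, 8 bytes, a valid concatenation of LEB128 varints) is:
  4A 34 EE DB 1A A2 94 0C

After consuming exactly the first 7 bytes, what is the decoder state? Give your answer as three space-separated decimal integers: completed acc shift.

byte[0]=0x4A cont=0 payload=0x4A: varint #1 complete (value=74); reset -> completed=1 acc=0 shift=0
byte[1]=0x34 cont=0 payload=0x34: varint #2 complete (value=52); reset -> completed=2 acc=0 shift=0
byte[2]=0xEE cont=1 payload=0x6E: acc |= 110<<0 -> completed=2 acc=110 shift=7
byte[3]=0xDB cont=1 payload=0x5B: acc |= 91<<7 -> completed=2 acc=11758 shift=14
byte[4]=0x1A cont=0 payload=0x1A: varint #3 complete (value=437742); reset -> completed=3 acc=0 shift=0
byte[5]=0xA2 cont=1 payload=0x22: acc |= 34<<0 -> completed=3 acc=34 shift=7
byte[6]=0x94 cont=1 payload=0x14: acc |= 20<<7 -> completed=3 acc=2594 shift=14

Answer: 3 2594 14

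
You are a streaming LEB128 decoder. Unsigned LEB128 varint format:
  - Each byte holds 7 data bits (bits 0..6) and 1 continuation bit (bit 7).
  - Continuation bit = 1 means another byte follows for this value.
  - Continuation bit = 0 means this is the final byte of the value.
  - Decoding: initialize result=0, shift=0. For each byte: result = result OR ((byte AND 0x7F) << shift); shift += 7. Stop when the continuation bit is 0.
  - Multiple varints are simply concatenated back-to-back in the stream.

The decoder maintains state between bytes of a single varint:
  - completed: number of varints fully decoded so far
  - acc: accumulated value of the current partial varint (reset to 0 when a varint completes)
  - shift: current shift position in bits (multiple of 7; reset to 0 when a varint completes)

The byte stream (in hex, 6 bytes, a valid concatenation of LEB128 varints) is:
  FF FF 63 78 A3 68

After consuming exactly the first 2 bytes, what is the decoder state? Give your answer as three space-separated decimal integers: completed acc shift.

Answer: 0 16383 14

Derivation:
byte[0]=0xFF cont=1 payload=0x7F: acc |= 127<<0 -> completed=0 acc=127 shift=7
byte[1]=0xFF cont=1 payload=0x7F: acc |= 127<<7 -> completed=0 acc=16383 shift=14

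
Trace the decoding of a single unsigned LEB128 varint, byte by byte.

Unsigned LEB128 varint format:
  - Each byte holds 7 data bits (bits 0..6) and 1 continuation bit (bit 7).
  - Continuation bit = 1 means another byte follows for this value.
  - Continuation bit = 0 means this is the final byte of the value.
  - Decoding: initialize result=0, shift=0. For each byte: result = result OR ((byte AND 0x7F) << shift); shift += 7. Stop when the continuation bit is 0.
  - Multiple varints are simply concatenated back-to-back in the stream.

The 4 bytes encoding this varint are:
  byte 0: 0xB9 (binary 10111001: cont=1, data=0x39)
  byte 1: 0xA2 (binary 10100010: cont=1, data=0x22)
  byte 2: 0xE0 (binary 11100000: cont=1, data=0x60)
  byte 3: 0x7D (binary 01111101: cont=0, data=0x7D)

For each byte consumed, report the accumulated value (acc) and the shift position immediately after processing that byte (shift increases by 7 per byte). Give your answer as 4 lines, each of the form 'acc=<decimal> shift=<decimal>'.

byte 0=0xB9: payload=0x39=57, contrib = 57<<0 = 57; acc -> 57, shift -> 7
byte 1=0xA2: payload=0x22=34, contrib = 34<<7 = 4352; acc -> 4409, shift -> 14
byte 2=0xE0: payload=0x60=96, contrib = 96<<14 = 1572864; acc -> 1577273, shift -> 21
byte 3=0x7D: payload=0x7D=125, contrib = 125<<21 = 262144000; acc -> 263721273, shift -> 28

Answer: acc=57 shift=7
acc=4409 shift=14
acc=1577273 shift=21
acc=263721273 shift=28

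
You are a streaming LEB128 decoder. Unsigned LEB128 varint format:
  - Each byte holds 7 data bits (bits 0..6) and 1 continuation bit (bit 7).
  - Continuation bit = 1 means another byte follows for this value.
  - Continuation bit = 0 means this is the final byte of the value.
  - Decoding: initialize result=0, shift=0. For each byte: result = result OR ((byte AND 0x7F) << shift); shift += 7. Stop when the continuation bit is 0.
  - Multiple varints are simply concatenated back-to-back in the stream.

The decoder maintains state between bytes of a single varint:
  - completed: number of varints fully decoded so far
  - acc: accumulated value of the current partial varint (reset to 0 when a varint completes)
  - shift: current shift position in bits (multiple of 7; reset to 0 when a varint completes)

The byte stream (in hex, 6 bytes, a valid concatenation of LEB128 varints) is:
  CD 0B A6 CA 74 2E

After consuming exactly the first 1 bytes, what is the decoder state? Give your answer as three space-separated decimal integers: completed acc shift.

byte[0]=0xCD cont=1 payload=0x4D: acc |= 77<<0 -> completed=0 acc=77 shift=7

Answer: 0 77 7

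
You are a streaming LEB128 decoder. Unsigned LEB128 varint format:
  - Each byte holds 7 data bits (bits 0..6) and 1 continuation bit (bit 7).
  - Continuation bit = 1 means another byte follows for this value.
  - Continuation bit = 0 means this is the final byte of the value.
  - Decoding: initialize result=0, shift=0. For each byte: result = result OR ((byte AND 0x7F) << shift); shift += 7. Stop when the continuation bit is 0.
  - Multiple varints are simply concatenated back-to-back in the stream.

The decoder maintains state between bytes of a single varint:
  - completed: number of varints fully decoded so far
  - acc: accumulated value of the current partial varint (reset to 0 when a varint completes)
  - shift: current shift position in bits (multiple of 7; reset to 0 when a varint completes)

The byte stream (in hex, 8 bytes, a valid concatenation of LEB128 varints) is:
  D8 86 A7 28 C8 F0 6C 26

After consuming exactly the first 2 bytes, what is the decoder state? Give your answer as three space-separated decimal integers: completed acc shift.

Answer: 0 856 14

Derivation:
byte[0]=0xD8 cont=1 payload=0x58: acc |= 88<<0 -> completed=0 acc=88 shift=7
byte[1]=0x86 cont=1 payload=0x06: acc |= 6<<7 -> completed=0 acc=856 shift=14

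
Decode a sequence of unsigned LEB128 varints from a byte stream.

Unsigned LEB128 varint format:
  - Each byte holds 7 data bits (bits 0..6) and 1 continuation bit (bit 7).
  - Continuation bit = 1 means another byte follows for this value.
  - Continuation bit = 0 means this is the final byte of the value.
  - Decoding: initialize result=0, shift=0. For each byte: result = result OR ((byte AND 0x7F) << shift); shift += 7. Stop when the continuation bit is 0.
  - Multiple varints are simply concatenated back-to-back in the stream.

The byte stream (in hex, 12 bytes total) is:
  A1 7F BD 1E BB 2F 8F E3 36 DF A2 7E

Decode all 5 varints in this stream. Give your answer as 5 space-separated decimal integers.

  byte[0]=0xA1 cont=1 payload=0x21=33: acc |= 33<<0 -> acc=33 shift=7
  byte[1]=0x7F cont=0 payload=0x7F=127: acc |= 127<<7 -> acc=16289 shift=14 [end]
Varint 1: bytes[0:2] = A1 7F -> value 16289 (2 byte(s))
  byte[2]=0xBD cont=1 payload=0x3D=61: acc |= 61<<0 -> acc=61 shift=7
  byte[3]=0x1E cont=0 payload=0x1E=30: acc |= 30<<7 -> acc=3901 shift=14 [end]
Varint 2: bytes[2:4] = BD 1E -> value 3901 (2 byte(s))
  byte[4]=0xBB cont=1 payload=0x3B=59: acc |= 59<<0 -> acc=59 shift=7
  byte[5]=0x2F cont=0 payload=0x2F=47: acc |= 47<<7 -> acc=6075 shift=14 [end]
Varint 3: bytes[4:6] = BB 2F -> value 6075 (2 byte(s))
  byte[6]=0x8F cont=1 payload=0x0F=15: acc |= 15<<0 -> acc=15 shift=7
  byte[7]=0xE3 cont=1 payload=0x63=99: acc |= 99<<7 -> acc=12687 shift=14
  byte[8]=0x36 cont=0 payload=0x36=54: acc |= 54<<14 -> acc=897423 shift=21 [end]
Varint 4: bytes[6:9] = 8F E3 36 -> value 897423 (3 byte(s))
  byte[9]=0xDF cont=1 payload=0x5F=95: acc |= 95<<0 -> acc=95 shift=7
  byte[10]=0xA2 cont=1 payload=0x22=34: acc |= 34<<7 -> acc=4447 shift=14
  byte[11]=0x7E cont=0 payload=0x7E=126: acc |= 126<<14 -> acc=2068831 shift=21 [end]
Varint 5: bytes[9:12] = DF A2 7E -> value 2068831 (3 byte(s))

Answer: 16289 3901 6075 897423 2068831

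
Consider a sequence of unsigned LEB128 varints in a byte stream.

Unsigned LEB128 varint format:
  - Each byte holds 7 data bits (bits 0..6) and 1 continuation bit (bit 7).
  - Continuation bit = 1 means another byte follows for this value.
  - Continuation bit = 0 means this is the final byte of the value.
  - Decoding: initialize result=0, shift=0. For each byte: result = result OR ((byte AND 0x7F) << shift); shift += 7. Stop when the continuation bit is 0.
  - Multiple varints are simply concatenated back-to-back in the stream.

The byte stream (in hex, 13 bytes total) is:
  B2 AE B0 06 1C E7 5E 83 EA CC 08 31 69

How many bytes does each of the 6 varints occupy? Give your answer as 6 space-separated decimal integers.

Answer: 4 1 2 4 1 1

Derivation:
  byte[0]=0xB2 cont=1 payload=0x32=50: acc |= 50<<0 -> acc=50 shift=7
  byte[1]=0xAE cont=1 payload=0x2E=46: acc |= 46<<7 -> acc=5938 shift=14
  byte[2]=0xB0 cont=1 payload=0x30=48: acc |= 48<<14 -> acc=792370 shift=21
  byte[3]=0x06 cont=0 payload=0x06=6: acc |= 6<<21 -> acc=13375282 shift=28 [end]
Varint 1: bytes[0:4] = B2 AE B0 06 -> value 13375282 (4 byte(s))
  byte[4]=0x1C cont=0 payload=0x1C=28: acc |= 28<<0 -> acc=28 shift=7 [end]
Varint 2: bytes[4:5] = 1C -> value 28 (1 byte(s))
  byte[5]=0xE7 cont=1 payload=0x67=103: acc |= 103<<0 -> acc=103 shift=7
  byte[6]=0x5E cont=0 payload=0x5E=94: acc |= 94<<7 -> acc=12135 shift=14 [end]
Varint 3: bytes[5:7] = E7 5E -> value 12135 (2 byte(s))
  byte[7]=0x83 cont=1 payload=0x03=3: acc |= 3<<0 -> acc=3 shift=7
  byte[8]=0xEA cont=1 payload=0x6A=106: acc |= 106<<7 -> acc=13571 shift=14
  byte[9]=0xCC cont=1 payload=0x4C=76: acc |= 76<<14 -> acc=1258755 shift=21
  byte[10]=0x08 cont=0 payload=0x08=8: acc |= 8<<21 -> acc=18035971 shift=28 [end]
Varint 4: bytes[7:11] = 83 EA CC 08 -> value 18035971 (4 byte(s))
  byte[11]=0x31 cont=0 payload=0x31=49: acc |= 49<<0 -> acc=49 shift=7 [end]
Varint 5: bytes[11:12] = 31 -> value 49 (1 byte(s))
  byte[12]=0x69 cont=0 payload=0x69=105: acc |= 105<<0 -> acc=105 shift=7 [end]
Varint 6: bytes[12:13] = 69 -> value 105 (1 byte(s))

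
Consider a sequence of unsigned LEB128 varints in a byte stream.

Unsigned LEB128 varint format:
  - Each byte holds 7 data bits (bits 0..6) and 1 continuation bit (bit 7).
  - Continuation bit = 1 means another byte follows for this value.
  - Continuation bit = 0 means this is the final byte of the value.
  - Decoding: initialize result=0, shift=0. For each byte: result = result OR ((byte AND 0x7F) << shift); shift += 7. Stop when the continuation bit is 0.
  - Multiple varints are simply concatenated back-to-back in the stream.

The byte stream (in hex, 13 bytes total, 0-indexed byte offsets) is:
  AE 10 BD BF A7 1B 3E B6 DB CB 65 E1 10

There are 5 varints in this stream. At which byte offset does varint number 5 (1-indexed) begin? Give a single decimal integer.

  byte[0]=0xAE cont=1 payload=0x2E=46: acc |= 46<<0 -> acc=46 shift=7
  byte[1]=0x10 cont=0 payload=0x10=16: acc |= 16<<7 -> acc=2094 shift=14 [end]
Varint 1: bytes[0:2] = AE 10 -> value 2094 (2 byte(s))
  byte[2]=0xBD cont=1 payload=0x3D=61: acc |= 61<<0 -> acc=61 shift=7
  byte[3]=0xBF cont=1 payload=0x3F=63: acc |= 63<<7 -> acc=8125 shift=14
  byte[4]=0xA7 cont=1 payload=0x27=39: acc |= 39<<14 -> acc=647101 shift=21
  byte[5]=0x1B cont=0 payload=0x1B=27: acc |= 27<<21 -> acc=57270205 shift=28 [end]
Varint 2: bytes[2:6] = BD BF A7 1B -> value 57270205 (4 byte(s))
  byte[6]=0x3E cont=0 payload=0x3E=62: acc |= 62<<0 -> acc=62 shift=7 [end]
Varint 3: bytes[6:7] = 3E -> value 62 (1 byte(s))
  byte[7]=0xB6 cont=1 payload=0x36=54: acc |= 54<<0 -> acc=54 shift=7
  byte[8]=0xDB cont=1 payload=0x5B=91: acc |= 91<<7 -> acc=11702 shift=14
  byte[9]=0xCB cont=1 payload=0x4B=75: acc |= 75<<14 -> acc=1240502 shift=21
  byte[10]=0x65 cont=0 payload=0x65=101: acc |= 101<<21 -> acc=213052854 shift=28 [end]
Varint 4: bytes[7:11] = B6 DB CB 65 -> value 213052854 (4 byte(s))
  byte[11]=0xE1 cont=1 payload=0x61=97: acc |= 97<<0 -> acc=97 shift=7
  byte[12]=0x10 cont=0 payload=0x10=16: acc |= 16<<7 -> acc=2145 shift=14 [end]
Varint 5: bytes[11:13] = E1 10 -> value 2145 (2 byte(s))

Answer: 11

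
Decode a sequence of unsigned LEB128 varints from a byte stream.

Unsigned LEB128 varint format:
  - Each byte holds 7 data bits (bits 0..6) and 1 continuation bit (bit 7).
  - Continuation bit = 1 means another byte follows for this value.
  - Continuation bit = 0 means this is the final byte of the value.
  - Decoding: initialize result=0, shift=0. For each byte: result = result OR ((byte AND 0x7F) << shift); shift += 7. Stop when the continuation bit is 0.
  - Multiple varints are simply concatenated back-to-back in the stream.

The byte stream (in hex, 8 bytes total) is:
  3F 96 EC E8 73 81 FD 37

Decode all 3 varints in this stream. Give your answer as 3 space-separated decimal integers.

  byte[0]=0x3F cont=0 payload=0x3F=63: acc |= 63<<0 -> acc=63 shift=7 [end]
Varint 1: bytes[0:1] = 3F -> value 63 (1 byte(s))
  byte[1]=0x96 cont=1 payload=0x16=22: acc |= 22<<0 -> acc=22 shift=7
  byte[2]=0xEC cont=1 payload=0x6C=108: acc |= 108<<7 -> acc=13846 shift=14
  byte[3]=0xE8 cont=1 payload=0x68=104: acc |= 104<<14 -> acc=1717782 shift=21
  byte[4]=0x73 cont=0 payload=0x73=115: acc |= 115<<21 -> acc=242890262 shift=28 [end]
Varint 2: bytes[1:5] = 96 EC E8 73 -> value 242890262 (4 byte(s))
  byte[5]=0x81 cont=1 payload=0x01=1: acc |= 1<<0 -> acc=1 shift=7
  byte[6]=0xFD cont=1 payload=0x7D=125: acc |= 125<<7 -> acc=16001 shift=14
  byte[7]=0x37 cont=0 payload=0x37=55: acc |= 55<<14 -> acc=917121 shift=21 [end]
Varint 3: bytes[5:8] = 81 FD 37 -> value 917121 (3 byte(s))

Answer: 63 242890262 917121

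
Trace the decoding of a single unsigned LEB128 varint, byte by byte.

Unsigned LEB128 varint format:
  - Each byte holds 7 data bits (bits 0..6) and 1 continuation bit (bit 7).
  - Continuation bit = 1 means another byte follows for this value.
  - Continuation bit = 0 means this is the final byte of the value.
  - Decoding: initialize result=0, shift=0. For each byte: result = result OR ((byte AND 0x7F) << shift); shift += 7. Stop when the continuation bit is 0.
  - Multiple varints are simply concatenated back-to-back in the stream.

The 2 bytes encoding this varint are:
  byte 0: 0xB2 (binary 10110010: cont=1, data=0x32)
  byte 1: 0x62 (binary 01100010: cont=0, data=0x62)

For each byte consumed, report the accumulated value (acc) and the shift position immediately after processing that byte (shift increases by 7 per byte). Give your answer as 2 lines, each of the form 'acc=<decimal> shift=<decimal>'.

Answer: acc=50 shift=7
acc=12594 shift=14

Derivation:
byte 0=0xB2: payload=0x32=50, contrib = 50<<0 = 50; acc -> 50, shift -> 7
byte 1=0x62: payload=0x62=98, contrib = 98<<7 = 12544; acc -> 12594, shift -> 14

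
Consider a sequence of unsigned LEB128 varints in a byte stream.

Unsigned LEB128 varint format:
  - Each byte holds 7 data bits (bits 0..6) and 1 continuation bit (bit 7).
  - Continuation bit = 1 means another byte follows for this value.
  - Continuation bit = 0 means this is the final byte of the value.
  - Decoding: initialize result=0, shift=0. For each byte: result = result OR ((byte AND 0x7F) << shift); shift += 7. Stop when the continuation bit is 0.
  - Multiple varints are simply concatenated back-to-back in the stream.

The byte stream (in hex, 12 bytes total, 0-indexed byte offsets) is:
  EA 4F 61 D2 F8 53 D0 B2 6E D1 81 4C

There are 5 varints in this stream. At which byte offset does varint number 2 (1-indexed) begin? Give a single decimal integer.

  byte[0]=0xEA cont=1 payload=0x6A=106: acc |= 106<<0 -> acc=106 shift=7
  byte[1]=0x4F cont=0 payload=0x4F=79: acc |= 79<<7 -> acc=10218 shift=14 [end]
Varint 1: bytes[0:2] = EA 4F -> value 10218 (2 byte(s))
  byte[2]=0x61 cont=0 payload=0x61=97: acc |= 97<<0 -> acc=97 shift=7 [end]
Varint 2: bytes[2:3] = 61 -> value 97 (1 byte(s))
  byte[3]=0xD2 cont=1 payload=0x52=82: acc |= 82<<0 -> acc=82 shift=7
  byte[4]=0xF8 cont=1 payload=0x78=120: acc |= 120<<7 -> acc=15442 shift=14
  byte[5]=0x53 cont=0 payload=0x53=83: acc |= 83<<14 -> acc=1375314 shift=21 [end]
Varint 3: bytes[3:6] = D2 F8 53 -> value 1375314 (3 byte(s))
  byte[6]=0xD0 cont=1 payload=0x50=80: acc |= 80<<0 -> acc=80 shift=7
  byte[7]=0xB2 cont=1 payload=0x32=50: acc |= 50<<7 -> acc=6480 shift=14
  byte[8]=0x6E cont=0 payload=0x6E=110: acc |= 110<<14 -> acc=1808720 shift=21 [end]
Varint 4: bytes[6:9] = D0 B2 6E -> value 1808720 (3 byte(s))
  byte[9]=0xD1 cont=1 payload=0x51=81: acc |= 81<<0 -> acc=81 shift=7
  byte[10]=0x81 cont=1 payload=0x01=1: acc |= 1<<7 -> acc=209 shift=14
  byte[11]=0x4C cont=0 payload=0x4C=76: acc |= 76<<14 -> acc=1245393 shift=21 [end]
Varint 5: bytes[9:12] = D1 81 4C -> value 1245393 (3 byte(s))

Answer: 2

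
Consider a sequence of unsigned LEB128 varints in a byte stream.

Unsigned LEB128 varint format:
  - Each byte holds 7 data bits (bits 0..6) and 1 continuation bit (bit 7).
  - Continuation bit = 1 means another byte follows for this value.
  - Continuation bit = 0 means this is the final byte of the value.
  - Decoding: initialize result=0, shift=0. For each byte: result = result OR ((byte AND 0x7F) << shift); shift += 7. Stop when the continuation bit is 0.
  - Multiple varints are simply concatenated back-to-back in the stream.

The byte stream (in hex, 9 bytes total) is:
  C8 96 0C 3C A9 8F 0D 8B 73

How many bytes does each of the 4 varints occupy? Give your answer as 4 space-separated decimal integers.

  byte[0]=0xC8 cont=1 payload=0x48=72: acc |= 72<<0 -> acc=72 shift=7
  byte[1]=0x96 cont=1 payload=0x16=22: acc |= 22<<7 -> acc=2888 shift=14
  byte[2]=0x0C cont=0 payload=0x0C=12: acc |= 12<<14 -> acc=199496 shift=21 [end]
Varint 1: bytes[0:3] = C8 96 0C -> value 199496 (3 byte(s))
  byte[3]=0x3C cont=0 payload=0x3C=60: acc |= 60<<0 -> acc=60 shift=7 [end]
Varint 2: bytes[3:4] = 3C -> value 60 (1 byte(s))
  byte[4]=0xA9 cont=1 payload=0x29=41: acc |= 41<<0 -> acc=41 shift=7
  byte[5]=0x8F cont=1 payload=0x0F=15: acc |= 15<<7 -> acc=1961 shift=14
  byte[6]=0x0D cont=0 payload=0x0D=13: acc |= 13<<14 -> acc=214953 shift=21 [end]
Varint 3: bytes[4:7] = A9 8F 0D -> value 214953 (3 byte(s))
  byte[7]=0x8B cont=1 payload=0x0B=11: acc |= 11<<0 -> acc=11 shift=7
  byte[8]=0x73 cont=0 payload=0x73=115: acc |= 115<<7 -> acc=14731 shift=14 [end]
Varint 4: bytes[7:9] = 8B 73 -> value 14731 (2 byte(s))

Answer: 3 1 3 2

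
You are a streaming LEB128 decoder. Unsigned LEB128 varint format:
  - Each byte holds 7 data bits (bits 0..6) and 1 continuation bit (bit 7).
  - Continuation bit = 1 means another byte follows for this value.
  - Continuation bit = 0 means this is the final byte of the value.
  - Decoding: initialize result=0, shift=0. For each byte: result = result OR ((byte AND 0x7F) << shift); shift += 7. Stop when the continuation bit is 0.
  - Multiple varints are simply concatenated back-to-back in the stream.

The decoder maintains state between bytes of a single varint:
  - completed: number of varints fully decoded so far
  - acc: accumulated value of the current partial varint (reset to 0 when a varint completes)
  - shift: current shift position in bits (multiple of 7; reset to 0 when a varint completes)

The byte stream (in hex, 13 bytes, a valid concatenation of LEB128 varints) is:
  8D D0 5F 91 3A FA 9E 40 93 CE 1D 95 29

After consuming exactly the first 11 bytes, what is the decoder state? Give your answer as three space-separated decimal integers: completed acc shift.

byte[0]=0x8D cont=1 payload=0x0D: acc |= 13<<0 -> completed=0 acc=13 shift=7
byte[1]=0xD0 cont=1 payload=0x50: acc |= 80<<7 -> completed=0 acc=10253 shift=14
byte[2]=0x5F cont=0 payload=0x5F: varint #1 complete (value=1566733); reset -> completed=1 acc=0 shift=0
byte[3]=0x91 cont=1 payload=0x11: acc |= 17<<0 -> completed=1 acc=17 shift=7
byte[4]=0x3A cont=0 payload=0x3A: varint #2 complete (value=7441); reset -> completed=2 acc=0 shift=0
byte[5]=0xFA cont=1 payload=0x7A: acc |= 122<<0 -> completed=2 acc=122 shift=7
byte[6]=0x9E cont=1 payload=0x1E: acc |= 30<<7 -> completed=2 acc=3962 shift=14
byte[7]=0x40 cont=0 payload=0x40: varint #3 complete (value=1052538); reset -> completed=3 acc=0 shift=0
byte[8]=0x93 cont=1 payload=0x13: acc |= 19<<0 -> completed=3 acc=19 shift=7
byte[9]=0xCE cont=1 payload=0x4E: acc |= 78<<7 -> completed=3 acc=10003 shift=14
byte[10]=0x1D cont=0 payload=0x1D: varint #4 complete (value=485139); reset -> completed=4 acc=0 shift=0

Answer: 4 0 0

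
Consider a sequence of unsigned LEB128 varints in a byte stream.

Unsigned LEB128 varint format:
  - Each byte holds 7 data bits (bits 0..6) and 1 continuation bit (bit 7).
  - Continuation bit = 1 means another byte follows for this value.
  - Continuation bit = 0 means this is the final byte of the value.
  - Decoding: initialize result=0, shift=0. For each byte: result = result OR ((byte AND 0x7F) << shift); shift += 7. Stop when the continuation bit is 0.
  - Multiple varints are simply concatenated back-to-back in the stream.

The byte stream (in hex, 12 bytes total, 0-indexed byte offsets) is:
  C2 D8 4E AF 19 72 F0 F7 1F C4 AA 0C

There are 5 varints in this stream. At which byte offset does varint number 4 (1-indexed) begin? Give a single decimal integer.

Answer: 6

Derivation:
  byte[0]=0xC2 cont=1 payload=0x42=66: acc |= 66<<0 -> acc=66 shift=7
  byte[1]=0xD8 cont=1 payload=0x58=88: acc |= 88<<7 -> acc=11330 shift=14
  byte[2]=0x4E cont=0 payload=0x4E=78: acc |= 78<<14 -> acc=1289282 shift=21 [end]
Varint 1: bytes[0:3] = C2 D8 4E -> value 1289282 (3 byte(s))
  byte[3]=0xAF cont=1 payload=0x2F=47: acc |= 47<<0 -> acc=47 shift=7
  byte[4]=0x19 cont=0 payload=0x19=25: acc |= 25<<7 -> acc=3247 shift=14 [end]
Varint 2: bytes[3:5] = AF 19 -> value 3247 (2 byte(s))
  byte[5]=0x72 cont=0 payload=0x72=114: acc |= 114<<0 -> acc=114 shift=7 [end]
Varint 3: bytes[5:6] = 72 -> value 114 (1 byte(s))
  byte[6]=0xF0 cont=1 payload=0x70=112: acc |= 112<<0 -> acc=112 shift=7
  byte[7]=0xF7 cont=1 payload=0x77=119: acc |= 119<<7 -> acc=15344 shift=14
  byte[8]=0x1F cont=0 payload=0x1F=31: acc |= 31<<14 -> acc=523248 shift=21 [end]
Varint 4: bytes[6:9] = F0 F7 1F -> value 523248 (3 byte(s))
  byte[9]=0xC4 cont=1 payload=0x44=68: acc |= 68<<0 -> acc=68 shift=7
  byte[10]=0xAA cont=1 payload=0x2A=42: acc |= 42<<7 -> acc=5444 shift=14
  byte[11]=0x0C cont=0 payload=0x0C=12: acc |= 12<<14 -> acc=202052 shift=21 [end]
Varint 5: bytes[9:12] = C4 AA 0C -> value 202052 (3 byte(s))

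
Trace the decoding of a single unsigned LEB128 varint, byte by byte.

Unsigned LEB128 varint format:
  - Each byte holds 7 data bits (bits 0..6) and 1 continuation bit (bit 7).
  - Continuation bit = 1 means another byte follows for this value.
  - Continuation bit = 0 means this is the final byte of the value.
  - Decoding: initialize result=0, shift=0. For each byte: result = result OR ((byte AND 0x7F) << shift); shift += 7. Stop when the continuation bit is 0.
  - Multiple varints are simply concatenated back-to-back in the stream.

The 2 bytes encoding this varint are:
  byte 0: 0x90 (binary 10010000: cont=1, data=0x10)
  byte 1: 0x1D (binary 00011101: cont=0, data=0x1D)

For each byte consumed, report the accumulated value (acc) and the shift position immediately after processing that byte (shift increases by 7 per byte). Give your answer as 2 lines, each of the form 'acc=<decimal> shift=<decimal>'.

byte 0=0x90: payload=0x10=16, contrib = 16<<0 = 16; acc -> 16, shift -> 7
byte 1=0x1D: payload=0x1D=29, contrib = 29<<7 = 3712; acc -> 3728, shift -> 14

Answer: acc=16 shift=7
acc=3728 shift=14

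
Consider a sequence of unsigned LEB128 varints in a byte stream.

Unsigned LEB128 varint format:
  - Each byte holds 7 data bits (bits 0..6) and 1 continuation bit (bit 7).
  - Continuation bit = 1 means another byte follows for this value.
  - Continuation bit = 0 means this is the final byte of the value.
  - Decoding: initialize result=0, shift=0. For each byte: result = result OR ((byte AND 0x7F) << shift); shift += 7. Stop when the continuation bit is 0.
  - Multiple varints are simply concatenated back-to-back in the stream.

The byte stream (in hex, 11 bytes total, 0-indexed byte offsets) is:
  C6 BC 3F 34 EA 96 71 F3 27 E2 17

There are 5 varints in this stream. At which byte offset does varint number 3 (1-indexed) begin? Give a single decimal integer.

Answer: 4

Derivation:
  byte[0]=0xC6 cont=1 payload=0x46=70: acc |= 70<<0 -> acc=70 shift=7
  byte[1]=0xBC cont=1 payload=0x3C=60: acc |= 60<<7 -> acc=7750 shift=14
  byte[2]=0x3F cont=0 payload=0x3F=63: acc |= 63<<14 -> acc=1039942 shift=21 [end]
Varint 1: bytes[0:3] = C6 BC 3F -> value 1039942 (3 byte(s))
  byte[3]=0x34 cont=0 payload=0x34=52: acc |= 52<<0 -> acc=52 shift=7 [end]
Varint 2: bytes[3:4] = 34 -> value 52 (1 byte(s))
  byte[4]=0xEA cont=1 payload=0x6A=106: acc |= 106<<0 -> acc=106 shift=7
  byte[5]=0x96 cont=1 payload=0x16=22: acc |= 22<<7 -> acc=2922 shift=14
  byte[6]=0x71 cont=0 payload=0x71=113: acc |= 113<<14 -> acc=1854314 shift=21 [end]
Varint 3: bytes[4:7] = EA 96 71 -> value 1854314 (3 byte(s))
  byte[7]=0xF3 cont=1 payload=0x73=115: acc |= 115<<0 -> acc=115 shift=7
  byte[8]=0x27 cont=0 payload=0x27=39: acc |= 39<<7 -> acc=5107 shift=14 [end]
Varint 4: bytes[7:9] = F3 27 -> value 5107 (2 byte(s))
  byte[9]=0xE2 cont=1 payload=0x62=98: acc |= 98<<0 -> acc=98 shift=7
  byte[10]=0x17 cont=0 payload=0x17=23: acc |= 23<<7 -> acc=3042 shift=14 [end]
Varint 5: bytes[9:11] = E2 17 -> value 3042 (2 byte(s))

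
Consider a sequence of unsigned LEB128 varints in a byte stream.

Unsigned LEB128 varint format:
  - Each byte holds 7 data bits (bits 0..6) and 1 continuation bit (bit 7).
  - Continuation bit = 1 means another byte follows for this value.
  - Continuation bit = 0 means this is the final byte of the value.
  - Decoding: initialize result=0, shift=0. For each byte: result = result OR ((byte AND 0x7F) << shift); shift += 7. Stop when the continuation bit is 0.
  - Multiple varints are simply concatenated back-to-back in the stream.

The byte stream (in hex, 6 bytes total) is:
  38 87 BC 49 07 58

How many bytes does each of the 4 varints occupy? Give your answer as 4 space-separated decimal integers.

Answer: 1 3 1 1

Derivation:
  byte[0]=0x38 cont=0 payload=0x38=56: acc |= 56<<0 -> acc=56 shift=7 [end]
Varint 1: bytes[0:1] = 38 -> value 56 (1 byte(s))
  byte[1]=0x87 cont=1 payload=0x07=7: acc |= 7<<0 -> acc=7 shift=7
  byte[2]=0xBC cont=1 payload=0x3C=60: acc |= 60<<7 -> acc=7687 shift=14
  byte[3]=0x49 cont=0 payload=0x49=73: acc |= 73<<14 -> acc=1203719 shift=21 [end]
Varint 2: bytes[1:4] = 87 BC 49 -> value 1203719 (3 byte(s))
  byte[4]=0x07 cont=0 payload=0x07=7: acc |= 7<<0 -> acc=7 shift=7 [end]
Varint 3: bytes[4:5] = 07 -> value 7 (1 byte(s))
  byte[5]=0x58 cont=0 payload=0x58=88: acc |= 88<<0 -> acc=88 shift=7 [end]
Varint 4: bytes[5:6] = 58 -> value 88 (1 byte(s))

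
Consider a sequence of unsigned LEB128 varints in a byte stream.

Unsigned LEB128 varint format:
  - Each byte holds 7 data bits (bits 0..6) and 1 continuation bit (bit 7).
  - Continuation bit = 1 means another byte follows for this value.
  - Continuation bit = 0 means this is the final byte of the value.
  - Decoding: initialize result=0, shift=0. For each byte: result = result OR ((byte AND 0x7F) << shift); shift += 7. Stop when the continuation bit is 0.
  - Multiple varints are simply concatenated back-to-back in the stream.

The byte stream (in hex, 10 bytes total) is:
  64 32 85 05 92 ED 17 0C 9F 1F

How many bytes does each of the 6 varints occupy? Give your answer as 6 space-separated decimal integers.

  byte[0]=0x64 cont=0 payload=0x64=100: acc |= 100<<0 -> acc=100 shift=7 [end]
Varint 1: bytes[0:1] = 64 -> value 100 (1 byte(s))
  byte[1]=0x32 cont=0 payload=0x32=50: acc |= 50<<0 -> acc=50 shift=7 [end]
Varint 2: bytes[1:2] = 32 -> value 50 (1 byte(s))
  byte[2]=0x85 cont=1 payload=0x05=5: acc |= 5<<0 -> acc=5 shift=7
  byte[3]=0x05 cont=0 payload=0x05=5: acc |= 5<<7 -> acc=645 shift=14 [end]
Varint 3: bytes[2:4] = 85 05 -> value 645 (2 byte(s))
  byte[4]=0x92 cont=1 payload=0x12=18: acc |= 18<<0 -> acc=18 shift=7
  byte[5]=0xED cont=1 payload=0x6D=109: acc |= 109<<7 -> acc=13970 shift=14
  byte[6]=0x17 cont=0 payload=0x17=23: acc |= 23<<14 -> acc=390802 shift=21 [end]
Varint 4: bytes[4:7] = 92 ED 17 -> value 390802 (3 byte(s))
  byte[7]=0x0C cont=0 payload=0x0C=12: acc |= 12<<0 -> acc=12 shift=7 [end]
Varint 5: bytes[7:8] = 0C -> value 12 (1 byte(s))
  byte[8]=0x9F cont=1 payload=0x1F=31: acc |= 31<<0 -> acc=31 shift=7
  byte[9]=0x1F cont=0 payload=0x1F=31: acc |= 31<<7 -> acc=3999 shift=14 [end]
Varint 6: bytes[8:10] = 9F 1F -> value 3999 (2 byte(s))

Answer: 1 1 2 3 1 2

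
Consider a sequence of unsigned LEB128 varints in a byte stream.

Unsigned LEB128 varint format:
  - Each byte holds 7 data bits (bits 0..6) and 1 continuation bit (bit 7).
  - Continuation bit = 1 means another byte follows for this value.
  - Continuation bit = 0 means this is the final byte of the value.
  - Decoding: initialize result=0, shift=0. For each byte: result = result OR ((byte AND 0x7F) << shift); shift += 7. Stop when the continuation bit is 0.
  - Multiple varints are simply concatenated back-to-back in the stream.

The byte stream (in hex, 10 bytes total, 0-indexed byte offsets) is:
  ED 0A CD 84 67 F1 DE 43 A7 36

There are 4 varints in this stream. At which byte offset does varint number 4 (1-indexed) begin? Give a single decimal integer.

  byte[0]=0xED cont=1 payload=0x6D=109: acc |= 109<<0 -> acc=109 shift=7
  byte[1]=0x0A cont=0 payload=0x0A=10: acc |= 10<<7 -> acc=1389 shift=14 [end]
Varint 1: bytes[0:2] = ED 0A -> value 1389 (2 byte(s))
  byte[2]=0xCD cont=1 payload=0x4D=77: acc |= 77<<0 -> acc=77 shift=7
  byte[3]=0x84 cont=1 payload=0x04=4: acc |= 4<<7 -> acc=589 shift=14
  byte[4]=0x67 cont=0 payload=0x67=103: acc |= 103<<14 -> acc=1688141 shift=21 [end]
Varint 2: bytes[2:5] = CD 84 67 -> value 1688141 (3 byte(s))
  byte[5]=0xF1 cont=1 payload=0x71=113: acc |= 113<<0 -> acc=113 shift=7
  byte[6]=0xDE cont=1 payload=0x5E=94: acc |= 94<<7 -> acc=12145 shift=14
  byte[7]=0x43 cont=0 payload=0x43=67: acc |= 67<<14 -> acc=1109873 shift=21 [end]
Varint 3: bytes[5:8] = F1 DE 43 -> value 1109873 (3 byte(s))
  byte[8]=0xA7 cont=1 payload=0x27=39: acc |= 39<<0 -> acc=39 shift=7
  byte[9]=0x36 cont=0 payload=0x36=54: acc |= 54<<7 -> acc=6951 shift=14 [end]
Varint 4: bytes[8:10] = A7 36 -> value 6951 (2 byte(s))

Answer: 8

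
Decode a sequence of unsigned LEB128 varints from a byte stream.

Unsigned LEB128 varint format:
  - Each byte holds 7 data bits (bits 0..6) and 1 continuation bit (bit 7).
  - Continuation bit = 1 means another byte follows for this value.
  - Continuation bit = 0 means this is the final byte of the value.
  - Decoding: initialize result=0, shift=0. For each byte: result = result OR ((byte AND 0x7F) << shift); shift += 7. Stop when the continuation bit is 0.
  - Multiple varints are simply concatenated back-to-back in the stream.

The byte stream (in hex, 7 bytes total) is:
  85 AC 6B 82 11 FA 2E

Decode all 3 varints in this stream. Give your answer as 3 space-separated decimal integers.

  byte[0]=0x85 cont=1 payload=0x05=5: acc |= 5<<0 -> acc=5 shift=7
  byte[1]=0xAC cont=1 payload=0x2C=44: acc |= 44<<7 -> acc=5637 shift=14
  byte[2]=0x6B cont=0 payload=0x6B=107: acc |= 107<<14 -> acc=1758725 shift=21 [end]
Varint 1: bytes[0:3] = 85 AC 6B -> value 1758725 (3 byte(s))
  byte[3]=0x82 cont=1 payload=0x02=2: acc |= 2<<0 -> acc=2 shift=7
  byte[4]=0x11 cont=0 payload=0x11=17: acc |= 17<<7 -> acc=2178 shift=14 [end]
Varint 2: bytes[3:5] = 82 11 -> value 2178 (2 byte(s))
  byte[5]=0xFA cont=1 payload=0x7A=122: acc |= 122<<0 -> acc=122 shift=7
  byte[6]=0x2E cont=0 payload=0x2E=46: acc |= 46<<7 -> acc=6010 shift=14 [end]
Varint 3: bytes[5:7] = FA 2E -> value 6010 (2 byte(s))

Answer: 1758725 2178 6010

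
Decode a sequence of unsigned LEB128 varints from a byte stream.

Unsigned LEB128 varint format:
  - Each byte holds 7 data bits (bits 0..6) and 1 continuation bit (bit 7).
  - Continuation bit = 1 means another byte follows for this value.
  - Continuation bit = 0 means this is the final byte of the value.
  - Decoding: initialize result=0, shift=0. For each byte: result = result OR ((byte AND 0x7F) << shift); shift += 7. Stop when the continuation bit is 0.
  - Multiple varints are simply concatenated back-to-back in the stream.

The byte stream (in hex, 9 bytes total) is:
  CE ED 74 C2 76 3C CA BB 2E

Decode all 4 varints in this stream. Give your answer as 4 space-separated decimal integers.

Answer: 1914574 15170 60 761290

Derivation:
  byte[0]=0xCE cont=1 payload=0x4E=78: acc |= 78<<0 -> acc=78 shift=7
  byte[1]=0xED cont=1 payload=0x6D=109: acc |= 109<<7 -> acc=14030 shift=14
  byte[2]=0x74 cont=0 payload=0x74=116: acc |= 116<<14 -> acc=1914574 shift=21 [end]
Varint 1: bytes[0:3] = CE ED 74 -> value 1914574 (3 byte(s))
  byte[3]=0xC2 cont=1 payload=0x42=66: acc |= 66<<0 -> acc=66 shift=7
  byte[4]=0x76 cont=0 payload=0x76=118: acc |= 118<<7 -> acc=15170 shift=14 [end]
Varint 2: bytes[3:5] = C2 76 -> value 15170 (2 byte(s))
  byte[5]=0x3C cont=0 payload=0x3C=60: acc |= 60<<0 -> acc=60 shift=7 [end]
Varint 3: bytes[5:6] = 3C -> value 60 (1 byte(s))
  byte[6]=0xCA cont=1 payload=0x4A=74: acc |= 74<<0 -> acc=74 shift=7
  byte[7]=0xBB cont=1 payload=0x3B=59: acc |= 59<<7 -> acc=7626 shift=14
  byte[8]=0x2E cont=0 payload=0x2E=46: acc |= 46<<14 -> acc=761290 shift=21 [end]
Varint 4: bytes[6:9] = CA BB 2E -> value 761290 (3 byte(s))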